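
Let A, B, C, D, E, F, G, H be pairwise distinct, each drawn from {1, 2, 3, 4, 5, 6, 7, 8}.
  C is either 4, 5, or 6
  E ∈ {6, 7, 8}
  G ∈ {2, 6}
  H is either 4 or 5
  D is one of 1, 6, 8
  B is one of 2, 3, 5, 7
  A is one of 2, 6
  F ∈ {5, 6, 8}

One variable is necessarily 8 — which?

The 8 variables draw from only 8 values {1, 2, 3, 4, 5, 6, 7, 8}, so each is used; only D can be 1, hence D = 1.
Among the 7 still-open variables, 3 fits only B (and all 7 values in {2, 3, 4, 5, 6, 7, 8} must be used), so B = 3.
The 6 still-open variables together cover exactly {2, 4, 5, 6, 7, 8} — 6 values for 6 variables — and 7 appears only in E's list, so E = 7.
The 5 still-open variables draw from only 5 values {2, 4, 5, 6, 8}, so each is used; only F can be 8, hence F = 8.

F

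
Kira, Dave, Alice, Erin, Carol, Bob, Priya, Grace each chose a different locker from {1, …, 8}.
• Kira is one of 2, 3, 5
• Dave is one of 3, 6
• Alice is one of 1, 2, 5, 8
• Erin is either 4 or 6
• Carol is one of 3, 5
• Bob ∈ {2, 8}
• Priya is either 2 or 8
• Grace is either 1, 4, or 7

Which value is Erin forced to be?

4

Among the 8 variables, 7 fits only Grace (and all 8 values in {1, 2, 3, 4, 5, 6, 7, 8} must be used), so Grace = 7.
The 7 still-open variables together cover exactly {1, 2, 3, 4, 5, 6, 8} — 7 values for 7 variables — and 1 appears only in Alice's list, so Alice = 1.
Among the 6 still-open variables, 4 fits only Erin (and all 6 values in {2, 3, 4, 5, 6, 8} must be used), so Erin = 4.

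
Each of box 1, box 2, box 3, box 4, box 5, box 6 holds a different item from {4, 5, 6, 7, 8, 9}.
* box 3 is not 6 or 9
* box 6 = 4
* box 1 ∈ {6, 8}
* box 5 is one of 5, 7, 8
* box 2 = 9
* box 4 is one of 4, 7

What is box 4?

box 2 must be 9 (only option left).
That leaves box 6 = 4. Remove 4 from box 3, box 4.
So box 4 = 7.

7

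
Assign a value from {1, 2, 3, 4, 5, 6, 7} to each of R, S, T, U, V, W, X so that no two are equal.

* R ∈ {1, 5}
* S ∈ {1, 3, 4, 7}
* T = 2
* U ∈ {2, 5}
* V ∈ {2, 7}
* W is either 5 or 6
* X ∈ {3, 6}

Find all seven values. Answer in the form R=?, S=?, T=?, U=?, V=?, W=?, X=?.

T must be 2 (only option left). Strike 2 from U, V.
U has just one choice, so U = 5. So R, W can't be 5.
V must be 7 (only option left). So S can't be 7.
W must be 6 (only option left). Eliminate 6 elsewhere: X.
That leaves X = 3. Eliminate 3 elsewhere: S.
That leaves R = 1. Eliminate 1 elsewhere: S.
S's domain is down to {4}, so S = 4.

R=1, S=4, T=2, U=5, V=7, W=6, X=3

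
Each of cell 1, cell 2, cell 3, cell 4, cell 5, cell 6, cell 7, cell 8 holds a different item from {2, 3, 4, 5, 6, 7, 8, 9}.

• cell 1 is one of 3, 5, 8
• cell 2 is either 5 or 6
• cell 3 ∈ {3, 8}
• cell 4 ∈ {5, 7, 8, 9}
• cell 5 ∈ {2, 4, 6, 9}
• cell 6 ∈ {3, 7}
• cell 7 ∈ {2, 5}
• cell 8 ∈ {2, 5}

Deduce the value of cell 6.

The 8 variables draw from only 8 values {2, 3, 4, 5, 6, 7, 8, 9}, so each is used; only cell 5 can be 4, hence cell 5 = 4.
The 7 still-open variables together cover exactly {2, 3, 5, 6, 7, 8, 9} — 7 values for 7 variables — and 6 appears only in cell 2's list, so cell 2 = 6.
The 6 still-open variables draw from only 6 values {2, 3, 5, 7, 8, 9}, so each is used; only cell 4 can be 9, hence cell 4 = 9.
The 5 still-open variables draw from only 5 values {2, 3, 5, 7, 8}, so each is used; only cell 6 can be 7, hence cell 6 = 7.

7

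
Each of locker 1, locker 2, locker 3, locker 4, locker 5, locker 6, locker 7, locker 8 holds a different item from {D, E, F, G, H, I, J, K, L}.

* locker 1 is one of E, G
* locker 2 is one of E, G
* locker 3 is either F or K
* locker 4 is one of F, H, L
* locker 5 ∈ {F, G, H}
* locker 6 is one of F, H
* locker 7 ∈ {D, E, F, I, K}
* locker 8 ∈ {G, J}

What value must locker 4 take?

L

The 2 variables locker 1 and locker 2 are confined to {E, G}, which locks those values in; drop them from locker 5, locker 7, locker 8.
locker 8 must be J (only option left).
locker 5 and locker 6 share exactly the 2 values {F, H}; by pigeonhole those values go to them, so strike F, H from locker 3, locker 4, locker 7.
So locker 4 = L.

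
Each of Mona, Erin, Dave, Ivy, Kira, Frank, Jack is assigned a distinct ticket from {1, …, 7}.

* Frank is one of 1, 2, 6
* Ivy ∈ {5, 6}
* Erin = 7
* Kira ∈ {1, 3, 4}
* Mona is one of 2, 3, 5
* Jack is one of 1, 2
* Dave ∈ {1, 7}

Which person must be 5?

Ivy

Erin must be 7 (only option left). Eliminate 7 elsewhere: Dave.
Dave's domain is down to {1}, so Dave = 1. Strike 1 from Kira, Frank, Jack.
Jack's domain is down to {2}, so Jack = 2. Strike 2 from Mona, Frank.
Frank must be 6 (only option left). Strike 6 from Ivy.
So 5 goes to Ivy.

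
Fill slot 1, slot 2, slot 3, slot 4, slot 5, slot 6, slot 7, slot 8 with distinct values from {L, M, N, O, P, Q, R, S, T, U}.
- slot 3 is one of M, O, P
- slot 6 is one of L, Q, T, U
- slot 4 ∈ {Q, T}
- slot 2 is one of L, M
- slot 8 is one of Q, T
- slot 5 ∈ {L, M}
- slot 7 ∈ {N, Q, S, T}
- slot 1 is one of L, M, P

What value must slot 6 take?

The 2 variables slot 2 and slot 5 are confined to {L, M}, which locks those values in; drop them from slot 1, slot 3, slot 6.
slot 1 has just one choice, so slot 1 = P. Strike P from slot 3.
That leaves slot 3 = O.
slot 4 and slot 8 share exactly the 2 values {Q, T}; by pigeonhole those values go to them, so strike Q, T from slot 6, slot 7.
So slot 6 = U.

U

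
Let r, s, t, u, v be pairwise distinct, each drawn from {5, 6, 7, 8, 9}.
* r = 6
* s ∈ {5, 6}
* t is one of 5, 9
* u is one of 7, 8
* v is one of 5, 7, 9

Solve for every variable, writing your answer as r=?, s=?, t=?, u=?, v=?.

r=6, s=5, t=9, u=8, v=7

r's domain is down to {6}, so r = 6. Remove 6 from s.
s must be 5 (only option left). Eliminate 5 elsewhere: t, v.
t has just one choice, so t = 9. Strike 9 from v.
v has just one choice, so v = 7. So u can't be 7.
u must be 8 (only option left).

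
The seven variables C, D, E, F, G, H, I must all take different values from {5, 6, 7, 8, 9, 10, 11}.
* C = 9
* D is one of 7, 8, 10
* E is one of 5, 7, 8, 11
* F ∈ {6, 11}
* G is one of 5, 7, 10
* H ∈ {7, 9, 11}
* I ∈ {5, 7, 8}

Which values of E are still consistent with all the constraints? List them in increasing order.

C must be 9 (only option left). Strike 9 from H.
The 6 still-open variables draw from only 6 values {5, 6, 7, 8, 10, 11}, so each is used; only F can be 6, hence F = 6.
No further eliminations apply; E can still be any of 5, 7, 8, 11.

5, 7, 8, 11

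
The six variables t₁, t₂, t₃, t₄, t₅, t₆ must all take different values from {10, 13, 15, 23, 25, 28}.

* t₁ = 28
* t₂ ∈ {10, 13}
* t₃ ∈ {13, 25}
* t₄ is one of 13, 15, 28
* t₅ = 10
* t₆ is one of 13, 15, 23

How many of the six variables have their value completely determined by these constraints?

t₁ must be 28 (only option left). Remove 28 from t₄.
t₅ has just one choice, so t₅ = 10. Eliminate 10 elsewhere: t₂.
t₂'s domain is down to {13}, so t₂ = 13. Strike 13 from t₃, t₄, t₆.
t₃'s domain is down to {25}, so t₃ = 25.
t₄ has just one choice, so t₄ = 15. Eliminate 15 elsewhere: t₆.
That leaves t₆ = 23.
Every variable is fixed: t₁=28, t₂=13, t₃=25, t₄=15, t₅=10, t₆=23. That makes 6.

6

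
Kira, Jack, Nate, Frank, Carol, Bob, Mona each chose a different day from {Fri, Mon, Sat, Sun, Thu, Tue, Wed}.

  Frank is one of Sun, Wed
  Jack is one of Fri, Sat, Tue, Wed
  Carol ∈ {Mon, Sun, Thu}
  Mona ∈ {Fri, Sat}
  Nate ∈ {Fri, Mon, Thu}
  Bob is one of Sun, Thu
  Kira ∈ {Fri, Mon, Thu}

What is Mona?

The 7 variables together cover exactly {Fri, Mon, Sat, Sun, Thu, Tue, Wed} — 7 values for 7 variables — and Tue appears only in Jack's list, so Jack = Tue.
Among the 6 still-open variables, Sat fits only Mona (and all 6 values in {Fri, Mon, Sat, Sun, Thu, Wed} must be used), so Mona = Sat.

Sat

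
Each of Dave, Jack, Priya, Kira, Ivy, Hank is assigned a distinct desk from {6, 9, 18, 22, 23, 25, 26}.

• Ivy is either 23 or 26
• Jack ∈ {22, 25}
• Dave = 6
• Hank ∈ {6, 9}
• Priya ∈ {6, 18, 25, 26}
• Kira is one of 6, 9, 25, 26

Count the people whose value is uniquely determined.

Dave must be 6 (only option left). So Priya, Kira, Hank can't be 6.
Hank must be 9 (only option left). Strike 9 from Kira.
Determined: Dave=6, Hank=9. The other people each still have more than one consistent value. That makes 2.

2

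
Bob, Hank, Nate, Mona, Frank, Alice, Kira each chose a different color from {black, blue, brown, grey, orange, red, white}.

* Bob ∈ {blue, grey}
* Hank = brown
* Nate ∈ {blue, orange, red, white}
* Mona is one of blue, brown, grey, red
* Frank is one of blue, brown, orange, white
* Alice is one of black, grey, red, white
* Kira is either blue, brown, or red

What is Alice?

black

Hank has just one choice, so Hank = brown. Eliminate brown elsewhere: Mona, Frank, Kira.
Among the 6 still-open variables, black fits only Alice (and all 6 values in {black, blue, grey, orange, red, white} must be used), so Alice = black.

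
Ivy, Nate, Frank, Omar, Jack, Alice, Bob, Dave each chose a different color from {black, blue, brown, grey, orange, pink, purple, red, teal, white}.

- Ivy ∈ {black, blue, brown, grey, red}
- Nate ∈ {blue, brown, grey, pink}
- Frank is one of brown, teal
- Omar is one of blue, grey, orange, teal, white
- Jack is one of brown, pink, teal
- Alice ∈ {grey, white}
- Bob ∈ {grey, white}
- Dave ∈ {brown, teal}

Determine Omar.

Frank and Dave between them cover only {brown, teal} — a naked pair. Remove those values from Ivy, Nate, Omar, Jack.
That leaves Jack = pink. So Nate can't be pink.
Alice and Bob share exactly the 2 values {grey, white}; by pigeonhole those values go to them, so strike grey, white from Ivy, Nate, Omar.
Nate has just one choice, so Nate = blue. Remove blue from Ivy, Omar.
So Omar = orange.

orange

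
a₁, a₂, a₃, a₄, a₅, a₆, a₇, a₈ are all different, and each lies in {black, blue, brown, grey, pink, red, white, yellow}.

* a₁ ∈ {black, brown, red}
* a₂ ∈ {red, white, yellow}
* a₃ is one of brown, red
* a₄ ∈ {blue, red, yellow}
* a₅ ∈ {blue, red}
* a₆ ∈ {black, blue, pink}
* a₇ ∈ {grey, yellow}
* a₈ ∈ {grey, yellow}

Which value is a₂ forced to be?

white

Among the 8 variables, pink fits only a₆ (and all 8 values in {black, blue, brown, grey, pink, red, white, yellow} must be used), so a₆ = pink.
The 7 still-open variables together cover exactly {black, blue, brown, grey, red, white, yellow} — 7 values for 7 variables — and black appears only in a₁'s list, so a₁ = black.
The 6 still-open variables together cover exactly {blue, brown, grey, red, white, yellow} — 6 values for 6 variables — and brown appears only in a₃'s list, so a₃ = brown.
Among the 5 still-open variables, white fits only a₂ (and all 5 values in {blue, grey, red, white, yellow} must be used), so a₂ = white.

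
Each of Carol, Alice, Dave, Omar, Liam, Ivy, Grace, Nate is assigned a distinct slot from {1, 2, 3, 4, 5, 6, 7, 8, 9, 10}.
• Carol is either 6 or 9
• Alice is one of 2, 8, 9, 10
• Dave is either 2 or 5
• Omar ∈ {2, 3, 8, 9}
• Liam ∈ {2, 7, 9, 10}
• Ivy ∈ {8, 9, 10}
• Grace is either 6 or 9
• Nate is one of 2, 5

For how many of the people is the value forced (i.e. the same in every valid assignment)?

2

The 8 variables together cover exactly {2, 3, 5, 6, 7, 8, 9, 10} — 8 values for 8 variables — and 3 appears only in Omar's list, so Omar = 3.
Among the 7 still-open variables, 7 fits only Liam (and all 7 values in {2, 5, 6, 7, 8, 9, 10} must be used), so Liam = 7.
The 2 variables Carol and Grace are confined to {6, 9}, which locks those values in; drop them from Alice, Ivy.
Dave and Nate share exactly the 2 values {2, 5}; by pigeonhole those values go to them, so strike 2, 5 from Alice.
Determined: Omar=3, Liam=7. The other people each still have more than one consistent value. That makes 2.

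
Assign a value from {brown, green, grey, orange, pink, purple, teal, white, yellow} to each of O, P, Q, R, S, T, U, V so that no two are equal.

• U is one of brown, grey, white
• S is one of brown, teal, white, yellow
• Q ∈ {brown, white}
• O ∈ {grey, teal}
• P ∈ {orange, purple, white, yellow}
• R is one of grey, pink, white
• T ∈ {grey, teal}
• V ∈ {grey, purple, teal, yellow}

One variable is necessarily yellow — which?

S

The 8 variables draw from only 8 values {brown, grey, orange, pink, purple, teal, white, yellow}, so each is used; only P can be orange, hence P = orange.
Among the 7 still-open variables, pink fits only R (and all 7 values in {brown, grey, pink, purple, teal, white, yellow} must be used), so R = pink.
Among the 6 still-open variables, purple fits only V (and all 6 values in {brown, grey, purple, teal, white, yellow} must be used), so V = purple.
The 5 still-open variables draw from only 5 values {brown, grey, teal, white, yellow}, so each is used; only S can be yellow, hence S = yellow.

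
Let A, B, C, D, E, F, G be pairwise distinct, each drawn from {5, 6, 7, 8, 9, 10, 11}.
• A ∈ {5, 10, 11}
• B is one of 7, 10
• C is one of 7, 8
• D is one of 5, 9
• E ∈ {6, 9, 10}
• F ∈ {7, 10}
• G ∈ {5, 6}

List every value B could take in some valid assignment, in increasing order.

7, 10

The 7 variables draw from only 7 values {5, 6, 7, 8, 9, 10, 11}, so each is used; only C can be 8, hence C = 8.
The 6 still-open variables draw from only 6 values {5, 6, 7, 9, 10, 11}, so each is used; only A can be 11, hence A = 11.
B and F between them cover only {7, 10} — a naked pair. Remove those values from E.
No further eliminations apply; B can still be any of 7, 10.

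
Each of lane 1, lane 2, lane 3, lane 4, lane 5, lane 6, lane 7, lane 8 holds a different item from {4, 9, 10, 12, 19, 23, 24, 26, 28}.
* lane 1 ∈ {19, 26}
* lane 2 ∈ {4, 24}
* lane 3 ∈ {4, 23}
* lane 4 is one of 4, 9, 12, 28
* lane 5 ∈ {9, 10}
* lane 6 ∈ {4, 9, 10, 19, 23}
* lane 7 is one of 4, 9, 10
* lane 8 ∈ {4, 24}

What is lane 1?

lane 2 and lane 8 between them cover only {4, 24} — a naked pair. Remove those values from lane 3, lane 4, lane 6, lane 7.
lane 3 must be 23 (only option left). Strike 23 from lane 6.
lane 5 and lane 7 between them cover only {9, 10} — a naked pair. Remove those values from lane 4, lane 6.
lane 6 must be 19 (only option left). So lane 1 can't be 19.
So lane 1 = 26.

26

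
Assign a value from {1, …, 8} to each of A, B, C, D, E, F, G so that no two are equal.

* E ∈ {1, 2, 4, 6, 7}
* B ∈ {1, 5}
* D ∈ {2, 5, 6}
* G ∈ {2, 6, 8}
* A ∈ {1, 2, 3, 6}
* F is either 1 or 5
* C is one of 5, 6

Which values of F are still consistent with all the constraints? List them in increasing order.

1, 5

The 2 variables B and F are confined to {1, 5}, which locks those values in; drop them from A, C, D, E.
C's domain is down to {6}, so C = 6. Remove 6 from A, D, E, G.
That leaves D = 2. Eliminate 2 elsewhere: A, E, G.
G's domain is down to {8}, so G = 8.
That leaves A = 3.
No further eliminations apply; F can still be any of 1, 5.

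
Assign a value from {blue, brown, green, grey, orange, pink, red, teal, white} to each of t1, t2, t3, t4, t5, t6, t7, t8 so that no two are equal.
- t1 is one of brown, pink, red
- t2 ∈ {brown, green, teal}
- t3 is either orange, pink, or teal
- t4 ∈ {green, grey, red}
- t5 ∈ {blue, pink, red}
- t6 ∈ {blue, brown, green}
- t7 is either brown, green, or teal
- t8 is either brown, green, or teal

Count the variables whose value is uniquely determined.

The 8 variables draw from only 8 values {blue, brown, green, grey, orange, pink, red, teal}, so each is used; only t4 can be grey, hence t4 = grey.
The 7 still-open variables together cover exactly {blue, brown, green, orange, pink, red, teal} — 7 values for 7 variables — and orange appears only in t3's list, so t3 = orange.
The 3 variables t2, t7, t8 are confined to {brown, green, teal}, which locks those values in; drop them from t1, t6.
t6 has just one choice, so t6 = blue. Strike blue from t5.
Determined: t3=orange, t4=grey, t6=blue. The other variables each still have more than one consistent value. That makes 3.

3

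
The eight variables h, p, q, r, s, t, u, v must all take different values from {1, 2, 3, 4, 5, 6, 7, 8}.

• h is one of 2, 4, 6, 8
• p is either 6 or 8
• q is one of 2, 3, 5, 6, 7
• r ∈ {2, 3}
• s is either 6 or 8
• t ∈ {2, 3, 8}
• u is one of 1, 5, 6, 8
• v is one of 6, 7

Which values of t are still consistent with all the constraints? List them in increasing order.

2, 3

The 8 variables draw from only 8 values {1, 2, 3, 4, 5, 6, 7, 8}, so each is used; only u can be 1, hence u = 1.
The 7 still-open variables together cover exactly {2, 3, 4, 5, 6, 7, 8} — 7 values for 7 variables — and 4 appears only in h's list, so h = 4.
Among the 6 still-open variables, 5 fits only q (and all 6 values in {2, 3, 5, 6, 7, 8} must be used), so q = 5.
Among the 5 still-open variables, 7 fits only v (and all 5 values in {2, 3, 6, 7, 8} must be used), so v = 7.
p and s between them cover only {6, 8} — a naked pair. Remove those values from t.
No further eliminations apply; t can still be any of 2, 3.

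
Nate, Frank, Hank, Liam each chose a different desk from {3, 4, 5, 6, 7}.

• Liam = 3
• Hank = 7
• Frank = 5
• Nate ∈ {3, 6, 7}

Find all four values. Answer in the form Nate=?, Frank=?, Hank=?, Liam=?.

Frank has just one choice, so Frank = 5.
Hank has just one choice, so Hank = 7. Eliminate 7 elsewhere: Nate.
Liam must be 3 (only option left). Strike 3 from Nate.
That leaves Nate = 6.

Nate=6, Frank=5, Hank=7, Liam=3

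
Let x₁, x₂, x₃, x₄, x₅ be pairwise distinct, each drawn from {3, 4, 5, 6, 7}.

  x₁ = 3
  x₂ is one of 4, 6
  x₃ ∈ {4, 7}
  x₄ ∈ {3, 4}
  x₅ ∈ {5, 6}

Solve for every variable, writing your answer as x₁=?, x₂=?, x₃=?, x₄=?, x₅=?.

x₁ has just one choice, so x₁ = 3. Eliminate 3 elsewhere: x₄.
x₄ must be 4 (only option left). Strike 4 from x₂, x₃.
x₂ must be 6 (only option left). So x₅ can't be 6.
x₃ has just one choice, so x₃ = 7.
That leaves x₅ = 5.

x₁=3, x₂=6, x₃=7, x₄=4, x₅=5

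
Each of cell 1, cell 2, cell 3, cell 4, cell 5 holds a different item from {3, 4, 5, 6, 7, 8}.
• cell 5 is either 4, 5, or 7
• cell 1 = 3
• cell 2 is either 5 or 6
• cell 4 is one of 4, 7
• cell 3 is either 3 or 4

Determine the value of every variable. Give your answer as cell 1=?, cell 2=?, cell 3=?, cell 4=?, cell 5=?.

cell 1 has just one choice, so cell 1 = 3. Eliminate 3 elsewhere: cell 3.
cell 3's domain is down to {4}, so cell 3 = 4. Remove 4 from cell 4, cell 5.
That leaves cell 4 = 7. Remove 7 from cell 5.
cell 5 must be 5 (only option left). Remove 5 from cell 2.
cell 2 has just one choice, so cell 2 = 6.

cell 1=3, cell 2=6, cell 3=4, cell 4=7, cell 5=5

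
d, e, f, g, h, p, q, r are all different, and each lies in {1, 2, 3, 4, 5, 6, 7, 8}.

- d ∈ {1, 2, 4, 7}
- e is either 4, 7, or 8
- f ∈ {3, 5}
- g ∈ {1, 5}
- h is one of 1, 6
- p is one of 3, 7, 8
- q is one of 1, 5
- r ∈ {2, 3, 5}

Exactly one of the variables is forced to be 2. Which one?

The 8 variables draw from only 8 values {1, 2, 3, 4, 5, 6, 7, 8}, so each is used; only h can be 6, hence h = 6.
g and q between them cover only {1, 5} — a naked pair. Remove those values from d, f, r.
f's domain is down to {3}, so f = 3. Eliminate 3 elsewhere: p, r.
So 2 goes to r.

r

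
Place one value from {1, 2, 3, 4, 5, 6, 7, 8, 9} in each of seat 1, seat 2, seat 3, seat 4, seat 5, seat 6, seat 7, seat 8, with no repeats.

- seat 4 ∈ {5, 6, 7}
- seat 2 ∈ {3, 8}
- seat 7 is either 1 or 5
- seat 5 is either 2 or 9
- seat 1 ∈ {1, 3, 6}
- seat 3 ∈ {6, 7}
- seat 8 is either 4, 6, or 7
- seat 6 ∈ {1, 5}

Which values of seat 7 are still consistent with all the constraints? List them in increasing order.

1, 5

seat 6 and seat 7 share exactly the 2 values {1, 5}; by pigeonhole those values go to them, so strike 1, 5 from seat 1, seat 4.
seat 3 and seat 4 between them cover only {6, 7} — a naked pair. Remove those values from seat 1, seat 8.
seat 1's domain is down to {3}, so seat 1 = 3. So seat 2 can't be 3.
seat 2 must be 8 (only option left).
That leaves seat 8 = 4.
No further eliminations apply; seat 7 can still be any of 1, 5.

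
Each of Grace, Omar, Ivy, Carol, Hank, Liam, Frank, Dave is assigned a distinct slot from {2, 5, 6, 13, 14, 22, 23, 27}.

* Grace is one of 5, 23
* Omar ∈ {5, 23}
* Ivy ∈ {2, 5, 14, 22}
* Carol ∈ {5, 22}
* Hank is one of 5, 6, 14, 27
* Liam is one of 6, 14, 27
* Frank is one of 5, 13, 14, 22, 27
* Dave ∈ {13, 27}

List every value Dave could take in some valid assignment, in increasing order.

13, 27

The 8 variables draw from only 8 values {2, 5, 6, 13, 14, 22, 23, 27}, so each is used; only Ivy can be 2, hence Ivy = 2.
The 2 variables Grace and Omar are confined to {5, 23}, which locks those values in; drop them from Carol, Hank, Frank.
Carol has just one choice, so Carol = 22. So Frank can't be 22.
No further eliminations apply; Dave can still be any of 13, 27.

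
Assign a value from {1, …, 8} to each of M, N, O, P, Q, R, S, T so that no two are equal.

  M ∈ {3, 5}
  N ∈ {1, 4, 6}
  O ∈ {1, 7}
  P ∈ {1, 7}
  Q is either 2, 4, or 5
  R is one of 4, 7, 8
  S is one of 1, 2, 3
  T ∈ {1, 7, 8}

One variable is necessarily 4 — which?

The 8 variables draw from only 8 values {1, 2, 3, 4, 5, 6, 7, 8}, so each is used; only N can be 6, hence N = 6.
O and P share exactly the 2 values {1, 7}; by pigeonhole those values go to them, so strike 1, 7 from R, S, T.
T's domain is down to {8}, so T = 8. Remove 8 from R.
So 4 goes to R.

R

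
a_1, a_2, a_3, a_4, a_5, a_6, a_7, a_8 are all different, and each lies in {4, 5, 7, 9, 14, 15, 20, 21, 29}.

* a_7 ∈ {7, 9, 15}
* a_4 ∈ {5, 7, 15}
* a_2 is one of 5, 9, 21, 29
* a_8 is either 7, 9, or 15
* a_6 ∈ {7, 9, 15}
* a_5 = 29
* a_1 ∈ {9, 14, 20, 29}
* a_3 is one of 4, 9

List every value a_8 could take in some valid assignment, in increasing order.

a_5's domain is down to {29}, so a_5 = 29. Strike 29 from a_1, a_2.
a_6, a_7, a_8 share exactly the 3 values {7, 9, 15}; by pigeonhole those values go to them, so strike 7, 9, 15 from a_1, a_2, a_3, a_4.
a_3's domain is down to {4}, so a_3 = 4.
a_4's domain is down to {5}, so a_4 = 5. Remove 5 from a_2.
a_2 must be 21 (only option left).
No further eliminations apply; a_8 can still be any of 7, 9, 15.

7, 9, 15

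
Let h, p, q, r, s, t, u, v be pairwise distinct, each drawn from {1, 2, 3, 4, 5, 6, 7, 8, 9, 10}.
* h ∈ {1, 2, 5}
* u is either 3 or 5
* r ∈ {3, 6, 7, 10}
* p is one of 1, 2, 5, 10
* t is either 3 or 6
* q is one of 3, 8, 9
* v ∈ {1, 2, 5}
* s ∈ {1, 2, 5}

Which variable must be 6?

t

h, s, v between them cover only {1, 2, 5} — a naked triple. Remove those values from p, u.
p must be 10 (only option left). So r can't be 10.
u's domain is down to {3}, so u = 3. So q, r, t can't be 3.
So 6 goes to t.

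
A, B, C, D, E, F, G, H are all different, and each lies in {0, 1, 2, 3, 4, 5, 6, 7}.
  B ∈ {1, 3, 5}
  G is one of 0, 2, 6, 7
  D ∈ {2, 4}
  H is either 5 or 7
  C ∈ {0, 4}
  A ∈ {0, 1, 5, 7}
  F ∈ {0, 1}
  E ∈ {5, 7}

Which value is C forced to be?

4

The 8 variables draw from only 8 values {0, 1, 2, 3, 4, 5, 6, 7}, so each is used; only B can be 3, hence B = 3.
Among the 7 still-open variables, 6 fits only G (and all 7 values in {0, 1, 2, 4, 5, 6, 7} must be used), so G = 6.
The 6 still-open variables together cover exactly {0, 1, 2, 4, 5, 7} — 6 values for 6 variables — and 2 appears only in D's list, so D = 2.
The 5 still-open variables draw from only 5 values {0, 1, 4, 5, 7}, so each is used; only C can be 4, hence C = 4.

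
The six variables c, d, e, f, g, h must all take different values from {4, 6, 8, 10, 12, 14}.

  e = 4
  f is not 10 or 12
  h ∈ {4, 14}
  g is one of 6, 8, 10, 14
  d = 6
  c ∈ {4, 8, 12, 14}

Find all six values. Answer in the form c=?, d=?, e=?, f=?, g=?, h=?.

c=12, d=6, e=4, f=8, g=10, h=14

d must be 6 (only option left). Strike 6 from f, g.
e has just one choice, so e = 4. Remove 4 from c, f, h.
That leaves h = 14. So c, f, g can't be 14.
f must be 8 (only option left). So c, g can't be 8.
g must be 10 (only option left).
c must be 12 (only option left).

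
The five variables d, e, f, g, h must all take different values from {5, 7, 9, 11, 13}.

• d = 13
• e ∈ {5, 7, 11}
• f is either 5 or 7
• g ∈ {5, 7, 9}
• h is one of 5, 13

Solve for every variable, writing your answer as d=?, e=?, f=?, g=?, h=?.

d=13, e=11, f=7, g=9, h=5

d's domain is down to {13}, so d = 13. Eliminate 13 elsewhere: h.
h must be 5 (only option left). So e, f, g can't be 5.
That leaves f = 7. Remove 7 from e, g.
g has just one choice, so g = 9.
e must be 11 (only option left).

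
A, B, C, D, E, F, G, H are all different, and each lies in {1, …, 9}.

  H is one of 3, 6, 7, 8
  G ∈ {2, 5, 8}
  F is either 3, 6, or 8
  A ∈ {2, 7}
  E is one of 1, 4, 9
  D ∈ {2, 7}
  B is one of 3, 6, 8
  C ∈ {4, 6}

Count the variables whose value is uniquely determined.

A and D share exactly the 2 values {2, 7}; by pigeonhole those values go to them, so strike 2, 7 from G, H.
B, F, H between them cover only {3, 6, 8} — a naked triple. Remove those values from C, G.
That leaves C = 4. Eliminate 4 elsewhere: E.
G must be 5 (only option left).
Determined: C=4, G=5. The other variables each still have more than one consistent value. That makes 2.

2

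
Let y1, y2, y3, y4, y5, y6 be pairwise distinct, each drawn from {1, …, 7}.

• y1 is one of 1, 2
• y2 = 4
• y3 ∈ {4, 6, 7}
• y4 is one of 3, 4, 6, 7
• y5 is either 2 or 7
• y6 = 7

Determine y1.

1

y2 must be 4 (only option left). Eliminate 4 elsewhere: y3, y4.
y6 must be 7 (only option left). Strike 7 from y3, y4, y5.
y3 must be 6 (only option left). So y4 can't be 6.
y4's domain is down to {3}, so y4 = 3.
That leaves y5 = 2. So y1 can't be 2.
So y1 = 1.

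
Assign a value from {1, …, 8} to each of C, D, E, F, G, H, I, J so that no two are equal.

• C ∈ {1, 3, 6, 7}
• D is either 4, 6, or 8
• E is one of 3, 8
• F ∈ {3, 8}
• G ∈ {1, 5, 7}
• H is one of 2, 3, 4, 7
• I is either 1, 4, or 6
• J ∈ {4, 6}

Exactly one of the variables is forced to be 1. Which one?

I

The 8 variables draw from only 8 values {1, 2, 3, 4, 5, 6, 7, 8}, so each is used; only H can be 2, hence H = 2.
Among the 7 still-open variables, 5 fits only G (and all 7 values in {1, 3, 4, 5, 6, 7, 8} must be used), so G = 5.
The 6 still-open variables together cover exactly {1, 3, 4, 6, 7, 8} — 6 values for 6 variables — and 7 appears only in C's list, so C = 7.
Among the 5 still-open variables, 1 fits only I (and all 5 values in {1, 3, 4, 6, 8} must be used), so I = 1.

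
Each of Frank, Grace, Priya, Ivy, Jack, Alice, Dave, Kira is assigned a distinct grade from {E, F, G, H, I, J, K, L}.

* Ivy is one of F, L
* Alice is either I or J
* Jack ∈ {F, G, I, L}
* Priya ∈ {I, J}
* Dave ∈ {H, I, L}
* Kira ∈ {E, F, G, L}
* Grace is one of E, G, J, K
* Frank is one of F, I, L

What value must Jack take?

The 8 variables together cover exactly {E, F, G, H, I, J, K, L} — 8 values for 8 variables — and H appears only in Dave's list, so Dave = H.
The 7 still-open variables together cover exactly {E, F, G, I, J, K, L} — 7 values for 7 variables — and K appears only in Grace's list, so Grace = K.
Among the 6 still-open variables, E fits only Kira (and all 6 values in {E, F, G, I, J, L} must be used), so Kira = E.
The 5 still-open variables together cover exactly {F, G, I, J, L} — 5 values for 5 variables — and G appears only in Jack's list, so Jack = G.

G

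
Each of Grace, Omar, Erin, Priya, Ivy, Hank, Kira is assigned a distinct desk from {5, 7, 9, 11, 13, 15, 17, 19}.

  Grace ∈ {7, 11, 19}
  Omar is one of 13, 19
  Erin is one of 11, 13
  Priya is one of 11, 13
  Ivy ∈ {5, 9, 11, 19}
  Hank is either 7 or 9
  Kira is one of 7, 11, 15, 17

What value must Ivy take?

The 2 variables Erin and Priya are confined to {11, 13}, which locks those values in; drop them from Grace, Omar, Ivy, Kira.
Omar's domain is down to {19}, so Omar = 19. So Grace, Ivy can't be 19.
That leaves Grace = 7. Strike 7 from Hank, Kira.
That leaves Hank = 9. Eliminate 9 elsewhere: Ivy.
So Ivy = 5.

5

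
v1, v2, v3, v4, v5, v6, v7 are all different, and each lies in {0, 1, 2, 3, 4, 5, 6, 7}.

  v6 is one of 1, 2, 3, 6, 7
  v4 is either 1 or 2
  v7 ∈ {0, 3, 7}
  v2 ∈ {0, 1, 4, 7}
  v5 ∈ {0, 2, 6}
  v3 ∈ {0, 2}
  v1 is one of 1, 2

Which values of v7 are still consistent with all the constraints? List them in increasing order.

3, 7

The 7 variables together cover exactly {0, 1, 2, 3, 4, 6, 7} — 7 values for 7 variables — and 4 appears only in v2's list, so v2 = 4.
v1 and v4 between them cover only {1, 2} — a naked pair. Remove those values from v3, v5, v6.
v3 must be 0 (only option left). Strike 0 from v5, v7.
v5 must be 6 (only option left). Strike 6 from v6.
No further eliminations apply; v7 can still be any of 3, 7.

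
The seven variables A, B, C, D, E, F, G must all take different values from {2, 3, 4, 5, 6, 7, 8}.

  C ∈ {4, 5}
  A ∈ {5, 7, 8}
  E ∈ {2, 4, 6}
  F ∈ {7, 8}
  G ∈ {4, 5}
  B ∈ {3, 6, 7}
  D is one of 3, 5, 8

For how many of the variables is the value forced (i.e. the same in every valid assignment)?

Among the 7 variables, 2 fits only E (and all 7 values in {2, 3, 4, 5, 6, 7, 8} must be used), so E = 2.
The 6 still-open variables draw from only 6 values {3, 4, 5, 6, 7, 8}, so each is used; only B can be 6, hence B = 6.
The 5 still-open variables draw from only 5 values {3, 4, 5, 7, 8}, so each is used; only D can be 3, hence D = 3.
The 2 variables C and G are confined to {4, 5}, which locks those values in; drop them from A.
Determined: B=6, D=3, E=2. The other variables each still have more than one consistent value. That makes 3.

3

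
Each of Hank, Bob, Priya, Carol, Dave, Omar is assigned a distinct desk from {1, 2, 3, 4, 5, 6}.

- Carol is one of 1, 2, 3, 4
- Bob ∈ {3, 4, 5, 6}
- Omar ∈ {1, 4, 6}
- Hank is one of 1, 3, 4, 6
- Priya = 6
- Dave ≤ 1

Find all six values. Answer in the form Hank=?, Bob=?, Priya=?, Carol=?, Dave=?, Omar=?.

Hank=3, Bob=5, Priya=6, Carol=2, Dave=1, Omar=4

Priya has just one choice, so Priya = 6. Remove 6 from Hank, Bob, Omar.
That leaves Dave = 1. Eliminate 1 elsewhere: Hank, Carol, Omar.
That leaves Omar = 4. Remove 4 from Hank, Bob, Carol.
Hank has just one choice, so Hank = 3. So Bob, Carol can't be 3.
Bob must be 5 (only option left).
Carol must be 2 (only option left).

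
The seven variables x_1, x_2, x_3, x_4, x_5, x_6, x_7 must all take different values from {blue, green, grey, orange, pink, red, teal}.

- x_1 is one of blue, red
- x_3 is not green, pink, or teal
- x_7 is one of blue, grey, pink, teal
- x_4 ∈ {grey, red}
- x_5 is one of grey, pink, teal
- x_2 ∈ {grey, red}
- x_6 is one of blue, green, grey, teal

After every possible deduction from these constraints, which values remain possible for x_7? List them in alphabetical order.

pink, teal

The 7 variables draw from only 7 values {blue, green, grey, orange, pink, red, teal}, so each is used; only x_6 can be green, hence x_6 = green.
Among the 6 still-open variables, orange fits only x_3 (and all 6 values in {blue, grey, orange, pink, red, teal} must be used), so x_3 = orange.
The 2 variables x_2 and x_4 are confined to {grey, red}, which locks those values in; drop them from x_1, x_5, x_7.
x_1 must be blue (only option left). So x_7 can't be blue.
No further eliminations apply; x_7 can still be any of pink, teal.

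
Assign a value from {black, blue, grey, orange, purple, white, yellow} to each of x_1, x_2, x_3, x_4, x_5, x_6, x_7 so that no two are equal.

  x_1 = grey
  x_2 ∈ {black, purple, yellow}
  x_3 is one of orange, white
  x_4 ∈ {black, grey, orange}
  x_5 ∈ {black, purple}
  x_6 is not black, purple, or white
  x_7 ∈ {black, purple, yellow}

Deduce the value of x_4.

orange

x_1 has just one choice, so x_1 = grey. Remove grey from x_4, x_6.
The 6 still-open variables draw from only 6 values {black, blue, orange, purple, white, yellow}, so each is used; only x_6 can be blue, hence x_6 = blue.
The 5 still-open variables draw from only 5 values {black, orange, purple, white, yellow}, so each is used; only x_3 can be white, hence x_3 = white.
The 4 still-open variables draw from only 4 values {black, orange, purple, yellow}, so each is used; only x_4 can be orange, hence x_4 = orange.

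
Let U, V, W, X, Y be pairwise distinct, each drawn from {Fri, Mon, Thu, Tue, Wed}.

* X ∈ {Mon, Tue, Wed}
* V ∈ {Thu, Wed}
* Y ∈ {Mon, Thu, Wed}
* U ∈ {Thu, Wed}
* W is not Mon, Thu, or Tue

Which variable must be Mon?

The 5 variables together cover exactly {Fri, Mon, Thu, Tue, Wed} — 5 values for 5 variables — and Fri appears only in W's list, so W = Fri.
The 4 still-open variables together cover exactly {Mon, Thu, Tue, Wed} — 4 values for 4 variables — and Tue appears only in X's list, so X = Tue.
The 3 still-open variables draw from only 3 values {Mon, Thu, Wed}, so each is used; only Y can be Mon, hence Y = Mon.

Y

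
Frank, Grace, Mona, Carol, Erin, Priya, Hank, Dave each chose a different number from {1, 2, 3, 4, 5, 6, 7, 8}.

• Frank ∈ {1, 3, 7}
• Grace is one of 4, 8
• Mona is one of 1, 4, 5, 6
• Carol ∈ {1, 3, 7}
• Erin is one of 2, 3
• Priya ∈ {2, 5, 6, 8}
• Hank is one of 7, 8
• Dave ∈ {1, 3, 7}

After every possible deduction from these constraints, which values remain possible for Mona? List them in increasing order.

Frank, Carol, Dave share exactly the 3 values {1, 3, 7}; by pigeonhole those values go to them, so strike 1, 3, 7 from Mona, Erin, Hank.
Erin has just one choice, so Erin = 2. Strike 2 from Priya.
Hank's domain is down to {8}, so Hank = 8. So Grace, Priya can't be 8.
Grace has just one choice, so Grace = 4. So Mona can't be 4.
No further eliminations apply; Mona can still be any of 5, 6.

5, 6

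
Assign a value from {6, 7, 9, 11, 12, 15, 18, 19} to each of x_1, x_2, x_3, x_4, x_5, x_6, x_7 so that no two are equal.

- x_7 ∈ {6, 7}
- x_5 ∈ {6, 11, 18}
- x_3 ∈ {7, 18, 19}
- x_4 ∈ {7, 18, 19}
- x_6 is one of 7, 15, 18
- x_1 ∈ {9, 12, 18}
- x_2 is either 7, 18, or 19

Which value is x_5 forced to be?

x_2, x_3, x_4 share exactly the 3 values {7, 18, 19}; by pigeonhole those values go to them, so strike 7, 18, 19 from x_1, x_5, x_6, x_7.
x_6 must be 15 (only option left).
That leaves x_7 = 6. Eliminate 6 elsewhere: x_5.
So x_5 = 11.

11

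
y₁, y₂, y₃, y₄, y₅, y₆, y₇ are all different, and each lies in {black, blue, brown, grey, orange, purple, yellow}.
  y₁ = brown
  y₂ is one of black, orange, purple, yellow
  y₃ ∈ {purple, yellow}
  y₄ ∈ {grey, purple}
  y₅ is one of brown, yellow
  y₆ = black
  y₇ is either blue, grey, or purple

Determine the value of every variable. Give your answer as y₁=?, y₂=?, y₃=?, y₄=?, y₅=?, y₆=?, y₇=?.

y₁ must be brown (only option left). Eliminate brown elsewhere: y₅.
y₅ has just one choice, so y₅ = yellow. So y₂, y₃ can't be yellow.
y₆'s domain is down to {black}, so y₆ = black. Eliminate black elsewhere: y₂.
y₃ must be purple (only option left). Remove purple from y₂, y₄, y₇.
That leaves y₄ = grey. Eliminate grey elsewhere: y₇.
That leaves y₇ = blue.
y₂ has just one choice, so y₂ = orange.

y₁=brown, y₂=orange, y₃=purple, y₄=grey, y₅=yellow, y₆=black, y₇=blue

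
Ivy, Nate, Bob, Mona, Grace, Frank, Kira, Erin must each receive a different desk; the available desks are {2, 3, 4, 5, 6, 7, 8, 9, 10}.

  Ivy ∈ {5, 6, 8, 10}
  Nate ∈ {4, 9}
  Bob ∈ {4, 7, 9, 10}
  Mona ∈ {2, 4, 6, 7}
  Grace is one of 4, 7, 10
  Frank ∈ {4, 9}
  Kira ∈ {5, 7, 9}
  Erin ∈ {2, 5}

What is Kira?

5

The 8 variables draw from only 8 values {2, 4, 5, 6, 7, 8, 9, 10}, so each is used; only Ivy can be 8, hence Ivy = 8.
The 7 still-open variables together cover exactly {2, 4, 5, 6, 7, 9, 10} — 7 values for 7 variables — and 6 appears only in Mona's list, so Mona = 6.
The 6 still-open variables together cover exactly {2, 4, 5, 7, 9, 10} — 6 values for 6 variables — and 2 appears only in Erin's list, so Erin = 2.
Among the 5 still-open variables, 5 fits only Kira (and all 5 values in {4, 5, 7, 9, 10} must be used), so Kira = 5.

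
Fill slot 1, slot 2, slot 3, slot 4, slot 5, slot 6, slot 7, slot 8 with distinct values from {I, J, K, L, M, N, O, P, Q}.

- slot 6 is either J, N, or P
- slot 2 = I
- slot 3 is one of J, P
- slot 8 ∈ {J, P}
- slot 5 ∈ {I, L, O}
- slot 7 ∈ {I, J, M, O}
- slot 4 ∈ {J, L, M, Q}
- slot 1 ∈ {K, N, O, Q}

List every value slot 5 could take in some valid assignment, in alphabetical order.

L, O

slot 2 has just one choice, so slot 2 = I. Remove I from slot 5, slot 7.
The 2 variables slot 3 and slot 8 are confined to {J, P}, which locks those values in; drop them from slot 4, slot 6, slot 7.
slot 6 must be N (only option left). Strike N from slot 1.
No further eliminations apply; slot 5 can still be any of L, O.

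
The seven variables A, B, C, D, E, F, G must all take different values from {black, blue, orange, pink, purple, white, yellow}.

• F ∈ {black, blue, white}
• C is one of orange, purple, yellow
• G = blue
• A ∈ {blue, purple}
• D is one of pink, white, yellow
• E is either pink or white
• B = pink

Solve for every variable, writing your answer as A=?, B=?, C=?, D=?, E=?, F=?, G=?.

A=purple, B=pink, C=orange, D=yellow, E=white, F=black, G=blue

B has just one choice, so B = pink. So D, E can't be pink.
E has just one choice, so E = white. So D, F can't be white.
G must be blue (only option left). So A, F can't be blue.
That leaves A = purple. Eliminate purple elsewhere: C.
D must be yellow (only option left). Eliminate yellow elsewhere: C.
That leaves F = black.
C has just one choice, so C = orange.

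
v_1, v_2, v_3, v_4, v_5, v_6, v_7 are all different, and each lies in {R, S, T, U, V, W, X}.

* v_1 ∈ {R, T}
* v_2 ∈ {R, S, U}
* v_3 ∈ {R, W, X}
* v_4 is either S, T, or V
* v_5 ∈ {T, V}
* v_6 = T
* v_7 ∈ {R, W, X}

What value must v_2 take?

U

v_6 must be T (only option left). Eliminate T elsewhere: v_1, v_4, v_5.
That leaves v_1 = R. Remove R from v_2, v_3, v_7.
v_5's domain is down to {V}, so v_5 = V. Remove V from v_4.
v_4's domain is down to {S}, so v_4 = S. Strike S from v_2.
So v_2 = U.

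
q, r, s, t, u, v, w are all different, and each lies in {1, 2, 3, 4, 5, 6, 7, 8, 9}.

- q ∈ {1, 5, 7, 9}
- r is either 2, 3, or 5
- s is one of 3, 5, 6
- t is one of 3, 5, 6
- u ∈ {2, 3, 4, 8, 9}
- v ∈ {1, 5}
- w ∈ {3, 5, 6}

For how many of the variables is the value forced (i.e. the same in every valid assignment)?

2

s, t, w share exactly the 3 values {3, 5, 6}; by pigeonhole those values go to them, so strike 3, 5, 6 from q, r, u, v.
r has just one choice, so r = 2. Eliminate 2 elsewhere: u.
v's domain is down to {1}, so v = 1. So q can't be 1.
Determined: r=2, v=1. The other variables each still have more than one consistent value. That makes 2.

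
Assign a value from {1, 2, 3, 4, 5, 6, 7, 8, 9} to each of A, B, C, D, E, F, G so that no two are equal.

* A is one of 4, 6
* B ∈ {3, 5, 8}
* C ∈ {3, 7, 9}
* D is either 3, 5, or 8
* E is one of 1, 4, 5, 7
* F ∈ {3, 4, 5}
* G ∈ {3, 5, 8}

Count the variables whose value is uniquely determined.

B, D, G share exactly the 3 values {3, 5, 8}; by pigeonhole those values go to them, so strike 3, 5, 8 from C, E, F.
F must be 4 (only option left). Eliminate 4 elsewhere: A, E.
A's domain is down to {6}, so A = 6.
Determined: A=6, F=4. The other variables each still have more than one consistent value. That makes 2.

2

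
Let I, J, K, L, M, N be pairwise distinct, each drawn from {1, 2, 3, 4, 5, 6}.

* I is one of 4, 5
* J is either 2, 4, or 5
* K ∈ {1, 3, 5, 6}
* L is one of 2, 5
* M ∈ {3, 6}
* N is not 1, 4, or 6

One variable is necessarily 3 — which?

The 6 variables draw from only 6 values {1, 2, 3, 4, 5, 6}, so each is used; only K can be 1, hence K = 1.
Among the 5 still-open variables, 6 fits only M (and all 5 values in {2, 3, 4, 5, 6} must be used), so M = 6.
Among the 4 still-open variables, 3 fits only N (and all 4 values in {2, 3, 4, 5} must be used), so N = 3.

N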